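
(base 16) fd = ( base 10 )253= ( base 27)9a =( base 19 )D6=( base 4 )3331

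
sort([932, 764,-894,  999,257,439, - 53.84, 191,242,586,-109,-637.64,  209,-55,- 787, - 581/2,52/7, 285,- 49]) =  [-894,-787,  -  637.64, - 581/2 , - 109, - 55, -53.84 ,-49, 52/7, 191, 209,  242,257, 285, 439, 586,  764,932, 999 ]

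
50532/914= 55 + 131/457 = 55.29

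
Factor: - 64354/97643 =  - 2^1 * 7^( - 1)*13^( - 1) * 23^1*29^( - 1)*37^( - 1)*1399^1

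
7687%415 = 217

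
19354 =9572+9782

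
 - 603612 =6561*( - 92) 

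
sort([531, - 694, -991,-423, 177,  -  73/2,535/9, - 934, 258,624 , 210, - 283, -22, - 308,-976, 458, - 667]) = [-991,-976, - 934, - 694, - 667 ,- 423, - 308, - 283, - 73/2,-22,  535/9, 177,210,  258,458, 531, 624 ]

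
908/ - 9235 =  - 1+8327/9235  =  - 0.10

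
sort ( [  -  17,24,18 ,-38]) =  [-38,-17,18,24]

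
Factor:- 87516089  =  -87516089^1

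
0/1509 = 0 = 0.00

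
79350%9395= 4190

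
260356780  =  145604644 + 114752136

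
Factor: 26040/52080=1/2 = 2^( - 1)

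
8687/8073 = 8687/8073 = 1.08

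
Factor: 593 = 593^1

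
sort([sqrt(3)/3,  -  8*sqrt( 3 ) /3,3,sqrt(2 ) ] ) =[ - 8 * sqrt( 3 )/3,sqrt( 3)/3 , sqrt(2), 3 ]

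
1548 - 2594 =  - 1046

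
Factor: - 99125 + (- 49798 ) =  - 148923=-3^2*16547^1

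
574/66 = 287/33 = 8.70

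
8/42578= 4/21289  =  0.00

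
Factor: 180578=2^1 *90289^1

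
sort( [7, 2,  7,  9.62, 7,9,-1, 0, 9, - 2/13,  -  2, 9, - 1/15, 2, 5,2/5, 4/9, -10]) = [  -  10, - 2,-1, - 2/13, -1/15,0, 2/5,4/9, 2, 2, 5,7, 7, 7, 9 , 9, 9, 9.62]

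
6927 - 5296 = 1631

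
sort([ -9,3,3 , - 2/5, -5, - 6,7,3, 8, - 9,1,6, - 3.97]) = [ - 9, - 9,-6, - 5, - 3.97, - 2/5,1,3, 3, 3, 6, 7, 8 ]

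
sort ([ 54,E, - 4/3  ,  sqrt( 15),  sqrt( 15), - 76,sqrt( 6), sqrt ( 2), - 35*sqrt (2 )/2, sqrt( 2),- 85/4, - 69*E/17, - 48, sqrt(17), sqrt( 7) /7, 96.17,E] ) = [ - 76 , - 48, - 35*sqrt(2)/2, - 85/4, - 69*E/17, - 4/3,sqrt ( 7 ) /7,  sqrt(2), sqrt (2),sqrt( 6), E,E, sqrt( 15), sqrt( 15), sqrt (17 ), 54,96.17]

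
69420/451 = 69420/451=153.92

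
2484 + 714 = 3198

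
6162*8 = 49296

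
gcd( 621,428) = 1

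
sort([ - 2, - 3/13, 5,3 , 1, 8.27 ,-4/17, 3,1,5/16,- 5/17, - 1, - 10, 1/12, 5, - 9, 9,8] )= [ - 10, - 9, - 2, - 1, - 5/17, - 4/17,-3/13,1/12,5/16,1 , 1, 3, 3, 5, 5, 8, 8.27,  9]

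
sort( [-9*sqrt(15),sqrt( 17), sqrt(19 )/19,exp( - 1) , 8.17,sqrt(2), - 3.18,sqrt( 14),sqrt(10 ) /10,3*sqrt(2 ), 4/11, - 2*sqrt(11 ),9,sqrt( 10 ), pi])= [ - 9*sqrt(15 ), - 2*sqrt(11), - 3.18,sqrt( 19 )/19,sqrt (10)/10, 4/11,exp( - 1),sqrt(2 ), pi,sqrt (10),sqrt(14 ), sqrt(17 ),3*sqrt( 2),  8.17 , 9] 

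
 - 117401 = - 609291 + 491890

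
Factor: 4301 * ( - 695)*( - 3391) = 5^1*11^1*17^1*23^1*139^1*3391^1 = 10136360245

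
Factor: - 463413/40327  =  -3^1*7^ (-2 )*113^1*823^( - 1 )*1367^1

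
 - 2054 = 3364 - 5418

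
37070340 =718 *51630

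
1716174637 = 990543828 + 725630809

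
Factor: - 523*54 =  - 28242 = - 2^1*3^3*523^1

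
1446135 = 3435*421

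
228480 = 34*6720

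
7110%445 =435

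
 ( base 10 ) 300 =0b100101100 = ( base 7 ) 606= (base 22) DE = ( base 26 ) be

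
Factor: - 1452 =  - 2^2*3^1 * 11^2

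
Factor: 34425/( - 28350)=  - 17/14 = - 2^( - 1 ) * 7^( - 1)*17^1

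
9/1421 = 9/1421 = 0.01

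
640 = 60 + 580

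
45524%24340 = 21184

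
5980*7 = 41860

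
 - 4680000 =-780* 6000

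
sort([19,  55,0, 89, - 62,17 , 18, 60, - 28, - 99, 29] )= [ - 99,- 62,- 28, 0, 17,18,19, 29,55, 60,89] 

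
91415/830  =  110 + 23/166 = 110.14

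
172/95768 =43/23942 = 0.00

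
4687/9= 520 + 7/9= 520.78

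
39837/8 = 39837/8= 4979.62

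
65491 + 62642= 128133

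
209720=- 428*( - 490)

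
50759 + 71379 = 122138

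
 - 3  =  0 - 3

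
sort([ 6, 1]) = [1, 6]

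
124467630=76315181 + 48152449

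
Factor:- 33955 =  - 5^1* 6791^1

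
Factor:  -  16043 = -61^1*263^1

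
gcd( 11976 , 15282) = 6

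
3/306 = 1/102  =  0.01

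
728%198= 134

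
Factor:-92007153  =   - 3^2*7^2*23^1*47^1* 193^1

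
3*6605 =19815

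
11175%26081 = 11175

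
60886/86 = 30443/43  =  707.98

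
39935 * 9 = 359415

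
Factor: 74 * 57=4218 = 2^1*3^1*19^1*37^1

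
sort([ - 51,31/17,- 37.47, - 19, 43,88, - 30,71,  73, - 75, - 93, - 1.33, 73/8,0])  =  [ - 93, - 75, - 51, - 37.47, - 30,- 19,  -  1.33,0,31/17 , 73/8, 43,71 , 73, 88]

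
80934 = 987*82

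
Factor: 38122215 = 3^1*5^1 * 151^1*16831^1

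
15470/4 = 7735/2 = 3867.50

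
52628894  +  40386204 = 93015098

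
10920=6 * 1820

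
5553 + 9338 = 14891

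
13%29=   13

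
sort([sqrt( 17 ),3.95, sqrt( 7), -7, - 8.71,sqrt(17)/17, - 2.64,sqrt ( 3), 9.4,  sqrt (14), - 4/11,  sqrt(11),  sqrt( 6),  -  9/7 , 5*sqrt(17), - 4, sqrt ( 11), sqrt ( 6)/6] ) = [ - 8.71, - 7, - 4, - 2.64, - 9/7, - 4/11, sqrt( 17) /17,  sqrt ( 6) /6, sqrt(3 ), sqrt(6), sqrt (7), sqrt (11), sqrt( 11),  sqrt( 14),  3.95,sqrt(17),9.4,  5*sqrt ( 17) ] 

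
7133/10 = 7133/10 = 713.30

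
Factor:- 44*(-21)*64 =2^8 *3^1*7^1 * 11^1 = 59136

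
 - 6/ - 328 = 3/164 = 0.02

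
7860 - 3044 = 4816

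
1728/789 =2 + 50/263=2.19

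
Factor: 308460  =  2^2 *3^1*5^1 * 53^1*97^1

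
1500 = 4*375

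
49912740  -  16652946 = 33259794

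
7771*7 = 54397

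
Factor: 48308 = 2^2*13^1*929^1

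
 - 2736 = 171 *( - 16) 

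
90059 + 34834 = 124893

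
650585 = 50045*13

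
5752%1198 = 960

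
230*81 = 18630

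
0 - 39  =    -  39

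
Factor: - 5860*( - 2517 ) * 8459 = 124767035580 =2^2* 3^1*5^1*11^1* 293^1*769^1 * 839^1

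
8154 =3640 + 4514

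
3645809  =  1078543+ 2567266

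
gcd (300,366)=6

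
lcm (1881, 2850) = 94050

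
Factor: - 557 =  - 557^1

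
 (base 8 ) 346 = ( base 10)230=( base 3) 22112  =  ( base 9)275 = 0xE6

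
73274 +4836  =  78110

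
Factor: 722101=59^1*12239^1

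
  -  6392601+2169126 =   -  4223475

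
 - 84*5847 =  - 491148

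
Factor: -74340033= -3^1*269^1* 92119^1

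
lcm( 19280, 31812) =636240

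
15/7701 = 5/2567 = 0.00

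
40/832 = 5/104 = 0.05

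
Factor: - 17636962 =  - 2^1*7^2*179969^1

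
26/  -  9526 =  - 1 + 4750/4763 = - 0.00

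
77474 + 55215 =132689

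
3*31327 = 93981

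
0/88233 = 0 = 0.00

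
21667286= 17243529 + 4423757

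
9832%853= 449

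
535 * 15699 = 8398965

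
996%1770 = 996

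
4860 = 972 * 5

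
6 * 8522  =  51132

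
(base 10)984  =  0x3D8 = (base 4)33120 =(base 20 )294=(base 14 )504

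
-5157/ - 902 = 5157/902 = 5.72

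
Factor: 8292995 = 5^1 *23^1  *  37^1*1949^1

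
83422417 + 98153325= 181575742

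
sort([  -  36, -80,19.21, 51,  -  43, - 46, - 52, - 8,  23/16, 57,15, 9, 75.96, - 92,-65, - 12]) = [-92,-80,-65 , -52,  -  46  , - 43  , - 36, - 12,  -  8, 23/16, 9,15, 19.21,51,57,75.96]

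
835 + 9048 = 9883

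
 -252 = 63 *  ( - 4 ) 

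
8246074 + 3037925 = 11283999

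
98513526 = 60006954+38506572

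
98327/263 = 98327/263=   373.87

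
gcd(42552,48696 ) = 24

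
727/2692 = 727/2692 = 0.27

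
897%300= 297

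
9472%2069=1196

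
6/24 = 1/4 = 0.25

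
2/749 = 2/749 = 0.00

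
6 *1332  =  7992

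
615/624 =205/208 = 0.99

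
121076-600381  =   -479305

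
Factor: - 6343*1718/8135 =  - 10897274/8135 =-2^1*5^( - 1) * 859^1* 1627^ (-1)*6343^1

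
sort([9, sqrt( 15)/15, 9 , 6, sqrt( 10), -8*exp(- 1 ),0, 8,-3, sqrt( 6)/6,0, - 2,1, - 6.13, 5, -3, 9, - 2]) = [ - 6.13,  -  3 , - 3,  -  8*exp( - 1 ), - 2, -2,0, 0, sqrt ( 15)/15, sqrt (6 ) /6,  1, sqrt( 10),5, 6 , 8,9, 9 , 9 ]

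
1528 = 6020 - 4492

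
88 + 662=750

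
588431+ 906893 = 1495324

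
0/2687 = 0 = 0.00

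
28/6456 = 7/1614 = 0.00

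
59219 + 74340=133559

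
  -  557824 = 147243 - 705067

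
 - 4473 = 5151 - 9624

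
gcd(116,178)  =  2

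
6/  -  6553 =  - 6/6553= - 0.00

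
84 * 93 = 7812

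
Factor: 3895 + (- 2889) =2^1*503^1 = 1006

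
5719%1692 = 643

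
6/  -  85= - 6/85 = - 0.07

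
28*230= 6440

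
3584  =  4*896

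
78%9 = 6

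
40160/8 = 5020 = 5020.00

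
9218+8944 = 18162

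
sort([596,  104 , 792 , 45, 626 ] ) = [45,104,596,626, 792 ] 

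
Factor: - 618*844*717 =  - 2^3 * 3^2 *103^1*211^1 *239^1 = -373981464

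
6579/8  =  6579/8  =  822.38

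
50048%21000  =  8048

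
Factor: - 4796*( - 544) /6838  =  2^6* 11^1*13^( - 1)*17^1 * 109^1*263^( - 1)   =  1304512/3419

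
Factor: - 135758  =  -2^1*7^1*9697^1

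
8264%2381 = 1121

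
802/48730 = 401/24365 =0.02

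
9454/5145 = 1 + 4309/5145 = 1.84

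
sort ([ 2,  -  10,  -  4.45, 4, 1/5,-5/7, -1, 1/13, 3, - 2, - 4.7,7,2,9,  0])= [-10 ,  -  4.7, - 4.45 , - 2, - 1,-5/7,0,1/13,1/5 , 2,2,3, 4,7,9 ]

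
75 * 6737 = 505275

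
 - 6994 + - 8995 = - 15989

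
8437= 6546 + 1891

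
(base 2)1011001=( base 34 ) 2l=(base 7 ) 155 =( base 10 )89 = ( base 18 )4h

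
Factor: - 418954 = -2^1*209477^1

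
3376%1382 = 612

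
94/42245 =94/42245 = 0.00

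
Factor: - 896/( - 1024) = 2^(-3 )*7^1 = 7/8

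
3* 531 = 1593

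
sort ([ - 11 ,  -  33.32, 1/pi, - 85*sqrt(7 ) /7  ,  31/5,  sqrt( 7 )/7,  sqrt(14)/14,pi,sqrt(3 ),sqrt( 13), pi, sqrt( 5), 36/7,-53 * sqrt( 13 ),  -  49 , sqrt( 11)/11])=[ - 53* sqrt( 13),- 49, - 33.32 , - 85 * sqrt(7 )/7 , - 11, sqrt( 14 )/14,sqrt(11 )/11,1/pi,sqrt( 7) /7, sqrt ( 3 ), sqrt (5), pi,pi,sqrt(13),36/7,31/5]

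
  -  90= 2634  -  2724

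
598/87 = 6+76/87 =6.87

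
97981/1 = 97981 = 97981.00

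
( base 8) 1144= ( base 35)hh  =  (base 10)612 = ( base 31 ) JN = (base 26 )NE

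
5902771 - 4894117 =1008654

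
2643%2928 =2643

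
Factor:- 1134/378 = - 3^1 = -3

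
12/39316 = 3/9829=0.00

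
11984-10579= 1405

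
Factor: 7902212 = 2^2*17^1*79^1*1471^1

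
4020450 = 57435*70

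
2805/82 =34 + 17/82 = 34.21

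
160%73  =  14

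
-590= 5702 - 6292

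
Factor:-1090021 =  - 1090021^1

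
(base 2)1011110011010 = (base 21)def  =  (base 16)179A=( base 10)6042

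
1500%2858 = 1500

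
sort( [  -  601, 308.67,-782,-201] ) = [ - 782, - 601, - 201,308.67] 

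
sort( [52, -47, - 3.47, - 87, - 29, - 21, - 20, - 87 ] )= [  -  87 , - 87, - 47, - 29, - 21, - 20, - 3.47,52] 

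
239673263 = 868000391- 628327128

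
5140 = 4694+446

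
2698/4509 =2698/4509 = 0.60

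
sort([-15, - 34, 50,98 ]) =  [ - 34, - 15,50,98] 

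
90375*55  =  4970625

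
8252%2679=215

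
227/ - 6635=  - 1 + 6408/6635 = - 0.03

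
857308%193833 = 81976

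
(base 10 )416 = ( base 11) 349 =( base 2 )110100000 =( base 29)EA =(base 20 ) 10g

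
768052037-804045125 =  - 35993088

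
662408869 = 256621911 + 405786958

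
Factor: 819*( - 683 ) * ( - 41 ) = 3^2 *7^1 * 13^1 *41^1*  683^1=22934457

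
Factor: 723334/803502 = 3^( - 2 )*7^ ( - 2)*397^1 = 397/441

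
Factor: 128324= 2^2*7^1*4583^1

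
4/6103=4/6103 =0.00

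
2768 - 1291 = 1477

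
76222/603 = 126+ 244/603 = 126.40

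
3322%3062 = 260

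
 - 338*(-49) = 16562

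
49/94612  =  7/13516 = 0.00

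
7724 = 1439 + 6285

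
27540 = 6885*4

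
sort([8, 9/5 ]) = [9/5, 8 ]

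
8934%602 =506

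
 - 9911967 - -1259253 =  - 8652714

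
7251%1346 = 521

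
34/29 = 1 + 5/29=1.17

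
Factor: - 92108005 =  - 5^1*11^1*83^1 *20177^1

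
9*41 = 369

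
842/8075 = 842/8075 = 0.10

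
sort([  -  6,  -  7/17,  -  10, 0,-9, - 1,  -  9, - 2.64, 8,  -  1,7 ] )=[ - 10,-9, - 9 ,- 6, - 2.64,  -  1,  -  1, - 7/17,  0,7 , 8]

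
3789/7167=1263/2389 = 0.53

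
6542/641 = 6542/641 = 10.21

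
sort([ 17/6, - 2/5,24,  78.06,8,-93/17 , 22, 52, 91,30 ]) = [ - 93/17, - 2/5  ,  17/6,8,22,24,30, 52, 78.06,91 ]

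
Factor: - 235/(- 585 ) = 47/117 = 3^(-2 )*13^( - 1 )* 47^1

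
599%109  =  54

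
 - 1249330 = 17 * (- 73490 ) 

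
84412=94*898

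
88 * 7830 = 689040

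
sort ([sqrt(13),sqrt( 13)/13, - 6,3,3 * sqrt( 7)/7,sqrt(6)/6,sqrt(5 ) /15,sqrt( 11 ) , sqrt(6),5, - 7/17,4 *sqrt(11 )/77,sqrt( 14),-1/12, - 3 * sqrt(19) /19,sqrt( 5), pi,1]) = [ - 6, - 3*sqrt(19)/19 , - 7/17,  -  1/12, sqrt(5)/15 , 4*sqrt(11)/77 , sqrt( 13)/13 , sqrt(6 ) /6,1,3 * sqrt(7)/7,sqrt( 5),sqrt( 6), 3,pi,sqrt( 11),sqrt(13 ), sqrt ( 14), 5] 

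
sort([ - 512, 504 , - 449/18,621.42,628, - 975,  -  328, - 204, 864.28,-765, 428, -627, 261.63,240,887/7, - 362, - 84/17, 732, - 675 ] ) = [ - 975,-765, - 675, - 627,-512,-362, - 328, - 204, - 449/18, - 84/17, 887/7, 240, 261.63, 428,504,  621.42, 628, 732, 864.28 ] 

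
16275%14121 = 2154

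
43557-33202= 10355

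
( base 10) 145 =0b10010001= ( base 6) 401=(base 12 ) 101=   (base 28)55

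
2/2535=2/2535=0.00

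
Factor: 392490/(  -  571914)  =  -35/51 = -3^(  -  1 )*5^1*7^1*17^ ( - 1 ) 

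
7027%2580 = 1867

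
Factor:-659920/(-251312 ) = 5^1 *73^1*139^(-1 )  =  365/139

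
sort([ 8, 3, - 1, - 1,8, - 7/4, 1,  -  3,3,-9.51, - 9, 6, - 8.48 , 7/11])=[- 9.51, - 9 , -8.48, - 3, - 7/4, - 1,-1,7/11,1, 3,3, 6, 8 , 8]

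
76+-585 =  - 509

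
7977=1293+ 6684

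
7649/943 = 7649/943 = 8.11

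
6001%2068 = 1865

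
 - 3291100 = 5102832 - 8393932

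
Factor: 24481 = 24481^1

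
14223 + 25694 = 39917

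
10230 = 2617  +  7613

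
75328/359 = 209+297/359 = 209.83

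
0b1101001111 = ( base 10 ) 847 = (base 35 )O7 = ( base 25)18M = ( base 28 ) 127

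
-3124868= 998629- 4123497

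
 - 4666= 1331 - 5997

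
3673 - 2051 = 1622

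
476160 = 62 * 7680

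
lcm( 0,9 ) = 0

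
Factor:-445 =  - 5^1 * 89^1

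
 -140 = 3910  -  4050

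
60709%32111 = 28598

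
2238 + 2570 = 4808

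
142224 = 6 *23704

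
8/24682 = 4/12341 = 0.00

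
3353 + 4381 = 7734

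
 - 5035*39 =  - 196365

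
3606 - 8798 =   -  5192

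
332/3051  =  332/3051 = 0.11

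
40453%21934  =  18519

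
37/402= 37/402  =  0.09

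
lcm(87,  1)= 87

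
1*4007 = 4007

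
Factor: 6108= 2^2*3^1*509^1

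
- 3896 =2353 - 6249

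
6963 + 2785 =9748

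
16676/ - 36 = - 464 + 7/9 = - 463.22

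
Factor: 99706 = 2^1*49853^1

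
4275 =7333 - 3058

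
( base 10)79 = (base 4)1033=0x4f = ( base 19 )43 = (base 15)54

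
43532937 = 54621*797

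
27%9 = 0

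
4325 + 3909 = 8234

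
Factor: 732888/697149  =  2^3 * 3^3  *13^1*29^1*71^( - 1)*1091^( - 1 ) = 81432/77461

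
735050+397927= 1132977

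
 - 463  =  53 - 516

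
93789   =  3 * 31263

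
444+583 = 1027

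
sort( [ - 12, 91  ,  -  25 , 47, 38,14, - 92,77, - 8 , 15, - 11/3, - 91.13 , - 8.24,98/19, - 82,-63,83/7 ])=[ -92, - 91.13, - 82, - 63, - 25, - 12 , -8.24  , - 8,  -  11/3, 98/19,83/7,14,15,38,47 , 77  ,  91]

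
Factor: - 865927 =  - 23^1*37649^1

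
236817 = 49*4833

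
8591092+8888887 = 17479979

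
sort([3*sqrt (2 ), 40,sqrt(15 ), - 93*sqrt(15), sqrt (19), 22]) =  [-93*sqrt ( 15 ), sqrt(15) , 3*sqrt(2), sqrt( 19 ),22, 40 ]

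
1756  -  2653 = -897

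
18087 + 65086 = 83173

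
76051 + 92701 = 168752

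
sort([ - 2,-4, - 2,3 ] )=[ - 4, - 2, - 2,3]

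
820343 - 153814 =666529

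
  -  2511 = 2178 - 4689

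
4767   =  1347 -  - 3420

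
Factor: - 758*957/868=  -  362703/434= - 2^( - 1 ) * 3^1*7^( - 1)*11^1*29^1 *31^(  -  1) *379^1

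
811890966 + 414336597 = 1226227563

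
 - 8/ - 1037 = 8/1037 = 0.01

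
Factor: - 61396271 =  - 61396271^1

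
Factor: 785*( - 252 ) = -2^2*3^2*5^1*7^1 * 157^1  =  - 197820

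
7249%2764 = 1721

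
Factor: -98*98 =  - 2^2*7^4 = - 9604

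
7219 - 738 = 6481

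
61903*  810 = 50141430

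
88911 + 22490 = 111401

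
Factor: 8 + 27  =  35 = 5^1*7^1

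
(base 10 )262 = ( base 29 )91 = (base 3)100201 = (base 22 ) bk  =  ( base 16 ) 106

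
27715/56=27715/56 =494.91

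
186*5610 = 1043460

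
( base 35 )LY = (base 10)769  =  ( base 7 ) 2146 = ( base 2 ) 1100000001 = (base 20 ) 1i9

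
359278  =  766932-407654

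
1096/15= 73 + 1/15 = 73.07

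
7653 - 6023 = 1630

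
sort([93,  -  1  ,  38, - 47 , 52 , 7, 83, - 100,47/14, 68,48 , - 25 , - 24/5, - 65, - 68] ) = [-100, - 68, - 65,-47, - 25  , - 24/5 , - 1, 47/14 , 7, 38, 48, 52,68,  83,  93 ]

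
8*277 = 2216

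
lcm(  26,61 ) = 1586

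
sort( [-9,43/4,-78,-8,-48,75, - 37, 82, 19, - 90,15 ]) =[-90, - 78, - 48,-37,- 9,-8 , 43/4,15 , 19,  75, 82] 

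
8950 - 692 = 8258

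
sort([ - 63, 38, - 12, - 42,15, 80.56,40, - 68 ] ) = [ - 68,-63, - 42, - 12, 15,38,40, 80.56]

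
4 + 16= 20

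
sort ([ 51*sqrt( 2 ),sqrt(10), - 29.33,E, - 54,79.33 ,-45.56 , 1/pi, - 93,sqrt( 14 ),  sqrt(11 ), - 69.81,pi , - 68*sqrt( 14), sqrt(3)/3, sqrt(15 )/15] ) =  [ - 68*sqrt( 14) , - 93, -69.81, -54, - 45.56, - 29.33,sqrt( 15) /15,  1/pi , sqrt( 3 ) /3,E, pi, sqrt( 10 ),sqrt( 11) , sqrt( 14 ) , 51*sqrt(2 ), 79.33 ] 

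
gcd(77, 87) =1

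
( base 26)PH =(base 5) 10132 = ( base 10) 667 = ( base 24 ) 13j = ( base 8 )1233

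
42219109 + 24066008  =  66285117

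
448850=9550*47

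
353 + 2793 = 3146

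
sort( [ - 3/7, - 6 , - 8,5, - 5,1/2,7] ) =[ - 8, - 6,  -  5, - 3/7, 1/2,5,7]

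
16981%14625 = 2356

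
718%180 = 178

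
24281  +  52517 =76798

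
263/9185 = 263/9185 = 0.03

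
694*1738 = 1206172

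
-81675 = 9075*(-9 ) 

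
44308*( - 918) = -40674744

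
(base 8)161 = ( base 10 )113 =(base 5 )423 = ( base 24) 4h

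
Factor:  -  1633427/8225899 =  - 11^ (-1 )*167^1*643^( - 1 )*1163^(  -  1 )*9781^1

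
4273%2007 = 259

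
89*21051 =1873539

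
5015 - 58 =4957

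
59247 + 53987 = 113234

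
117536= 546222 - 428686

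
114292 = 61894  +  52398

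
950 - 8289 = -7339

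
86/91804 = 43/45902 = 0.00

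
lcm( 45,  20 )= 180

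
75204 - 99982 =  - 24778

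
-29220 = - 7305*4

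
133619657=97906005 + 35713652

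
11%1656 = 11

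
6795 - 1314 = 5481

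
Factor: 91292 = 2^2*29^1*787^1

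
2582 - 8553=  - 5971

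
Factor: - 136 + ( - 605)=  - 741 = - 3^1 * 13^1*19^1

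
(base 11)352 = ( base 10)420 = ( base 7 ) 1140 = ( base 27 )ff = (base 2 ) 110100100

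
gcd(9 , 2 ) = 1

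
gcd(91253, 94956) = 1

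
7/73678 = 7/73678  =  0.00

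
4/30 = 2/15 =0.13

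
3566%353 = 36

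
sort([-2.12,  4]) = [  -  2.12, 4]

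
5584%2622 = 340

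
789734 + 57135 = 846869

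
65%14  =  9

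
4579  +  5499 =10078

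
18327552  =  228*80384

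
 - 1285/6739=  - 1285/6739 = - 0.19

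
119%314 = 119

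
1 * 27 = 27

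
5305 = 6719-1414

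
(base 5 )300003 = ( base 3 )110212100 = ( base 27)cn9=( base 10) 9378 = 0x24a2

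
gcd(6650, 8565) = 5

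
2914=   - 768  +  3682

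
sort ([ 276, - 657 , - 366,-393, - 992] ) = [ - 992 , - 657, - 393, - 366, 276 ] 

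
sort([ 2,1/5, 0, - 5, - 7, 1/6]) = [-7, - 5, 0,1/6, 1/5,  2] 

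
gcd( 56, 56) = 56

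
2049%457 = 221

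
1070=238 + 832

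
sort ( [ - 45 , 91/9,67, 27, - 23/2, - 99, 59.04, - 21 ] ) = [ - 99, - 45 , - 21, - 23/2  ,  91/9,27,59.04, 67]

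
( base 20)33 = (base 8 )77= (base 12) 53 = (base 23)2h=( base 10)63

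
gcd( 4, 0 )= 4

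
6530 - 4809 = 1721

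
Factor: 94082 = 2^1*47041^1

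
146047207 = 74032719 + 72014488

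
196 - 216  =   - 20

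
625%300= 25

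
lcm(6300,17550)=245700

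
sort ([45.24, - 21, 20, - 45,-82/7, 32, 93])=[ - 45 , - 21, - 82/7,20,32, 45.24, 93]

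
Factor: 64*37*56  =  2^9*7^1*37^1 = 132608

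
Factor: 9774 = 2^1*3^3* 181^1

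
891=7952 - 7061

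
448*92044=41235712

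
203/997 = 203/997 = 0.20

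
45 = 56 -11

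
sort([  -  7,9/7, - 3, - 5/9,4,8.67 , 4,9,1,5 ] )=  [ - 7, - 3, - 5/9,1, 9/7,4,4,5,  8.67,9 ]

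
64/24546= 32/12273 = 0.00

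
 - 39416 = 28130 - 67546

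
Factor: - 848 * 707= -599536 =-2^4*7^1 *53^1*101^1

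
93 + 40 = 133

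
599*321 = 192279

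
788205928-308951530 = 479254398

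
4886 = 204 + 4682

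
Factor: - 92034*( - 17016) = 2^4*3^3*709^1*5113^1 = 1566050544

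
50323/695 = 72 + 283/695 = 72.41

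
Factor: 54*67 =3618=2^1*3^3*67^1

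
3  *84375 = 253125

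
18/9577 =18/9577 = 0.00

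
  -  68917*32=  - 2205344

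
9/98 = 9/98 = 0.09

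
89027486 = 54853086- - 34174400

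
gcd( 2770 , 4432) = 554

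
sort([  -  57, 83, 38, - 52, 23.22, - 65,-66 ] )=[ - 66 , - 65, - 57, - 52,23.22, 38 , 83 ] 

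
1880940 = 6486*290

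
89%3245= 89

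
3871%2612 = 1259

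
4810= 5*962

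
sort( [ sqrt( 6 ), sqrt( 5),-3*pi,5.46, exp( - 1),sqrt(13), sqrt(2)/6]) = [ - 3*pi,sqrt( 2)/6, exp(-1), sqrt(5), sqrt(6), sqrt( 13 ) , 5.46]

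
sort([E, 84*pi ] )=[ E, 84*pi ]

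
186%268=186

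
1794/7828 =897/3914 = 0.23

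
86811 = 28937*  3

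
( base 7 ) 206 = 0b1101000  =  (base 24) 48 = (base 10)104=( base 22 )4G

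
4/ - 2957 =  - 1 + 2953/2957 = - 0.00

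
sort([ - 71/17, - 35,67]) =[  -  35, - 71/17,67 ] 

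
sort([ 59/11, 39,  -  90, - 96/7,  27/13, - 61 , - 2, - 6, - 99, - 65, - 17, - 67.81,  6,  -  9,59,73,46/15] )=[ - 99, - 90, - 67.81,-65, - 61, - 17, - 96/7, - 9, - 6, - 2,  27/13,  46/15, 59/11,6, 39, 59,73 ] 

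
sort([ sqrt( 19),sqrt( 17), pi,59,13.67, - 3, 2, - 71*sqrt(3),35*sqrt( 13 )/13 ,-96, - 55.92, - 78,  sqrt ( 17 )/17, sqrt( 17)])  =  [ - 71*sqrt(3) , - 96 , - 78, - 55.92, - 3,sqrt( 17)/17, 2,pi, sqrt( 17) , sqrt( 17),sqrt( 19),35*sqrt( 13) /13,  13.67,59 ]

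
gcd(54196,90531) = 1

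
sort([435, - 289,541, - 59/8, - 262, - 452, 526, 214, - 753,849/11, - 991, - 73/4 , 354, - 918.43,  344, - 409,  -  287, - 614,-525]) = [ - 991, - 918.43, - 753, - 614, - 525, - 452,-409, - 289, - 287 , - 262 ,  -  73/4,-59/8,849/11, 214, 344,354 , 435, 526,541]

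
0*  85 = 0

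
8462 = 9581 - 1119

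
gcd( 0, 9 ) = 9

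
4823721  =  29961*161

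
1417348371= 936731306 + 480617065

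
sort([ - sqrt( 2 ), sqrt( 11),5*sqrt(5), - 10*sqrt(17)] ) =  [  -  10 * sqrt(17), - sqrt(2 ), sqrt( 11),5*sqrt(5) ]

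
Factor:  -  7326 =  - 2^1*3^2*11^1*37^1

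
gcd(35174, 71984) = 818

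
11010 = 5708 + 5302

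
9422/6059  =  1 + 3363/6059 =1.56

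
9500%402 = 254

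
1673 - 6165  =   - 4492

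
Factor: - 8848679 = -7^1*373^1*3389^1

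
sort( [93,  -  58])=[ - 58, 93]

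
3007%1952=1055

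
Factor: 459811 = 11^1*41801^1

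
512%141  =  89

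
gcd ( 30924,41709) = 3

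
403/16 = 403/16=25.19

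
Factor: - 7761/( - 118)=2^( - 1)*3^1*13^1*59^(-1 )*199^1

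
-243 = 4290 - 4533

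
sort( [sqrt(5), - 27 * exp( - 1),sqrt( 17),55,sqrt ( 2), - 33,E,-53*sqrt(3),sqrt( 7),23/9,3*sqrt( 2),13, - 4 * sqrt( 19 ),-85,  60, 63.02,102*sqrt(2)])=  [ - 53*sqrt( 3), - 85, - 33, - 4*sqrt(19), - 27*exp( - 1), sqrt( 2),sqrt( 5),23/9,sqrt( 7)  ,  E, sqrt( 17 ),3*sqrt( 2),13,55,60,63.02,102*sqrt( 2)] 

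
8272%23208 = 8272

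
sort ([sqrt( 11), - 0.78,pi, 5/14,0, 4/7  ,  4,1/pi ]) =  [ - 0.78, 0,1/pi , 5/14,4/7,pi,sqrt( 11 ),4 ] 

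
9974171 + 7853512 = 17827683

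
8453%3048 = 2357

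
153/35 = 153/35  =  4.37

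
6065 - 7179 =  - 1114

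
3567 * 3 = 10701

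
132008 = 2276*58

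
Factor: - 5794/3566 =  - 2897/1783 = - 1783^ (-1) * 2897^1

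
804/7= 804/7 = 114.86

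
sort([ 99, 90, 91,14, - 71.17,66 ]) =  [ - 71.17,14,  66, 90, 91, 99] 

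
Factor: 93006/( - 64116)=-5167/3562 = - 2^(-1 )*13^( - 1)*  137^( - 1)*5167^1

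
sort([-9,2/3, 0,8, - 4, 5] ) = [-9, - 4,0, 2/3,5,8] 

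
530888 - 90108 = 440780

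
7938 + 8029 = 15967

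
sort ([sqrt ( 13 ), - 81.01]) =[ - 81.01,sqrt(13)]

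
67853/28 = 2423 +9/28 = 2423.32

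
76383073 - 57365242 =19017831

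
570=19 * 30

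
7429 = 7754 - 325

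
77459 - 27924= 49535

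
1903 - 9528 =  - 7625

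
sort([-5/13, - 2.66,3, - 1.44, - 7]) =[- 7, - 2.66, - 1.44, - 5/13, 3]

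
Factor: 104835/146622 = 34945/48874 = 2^( -1 )*5^1*7^(-1)*29^1*241^1*3491^( - 1)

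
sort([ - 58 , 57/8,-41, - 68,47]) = [-68, - 58 ,-41,57/8,  47]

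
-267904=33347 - 301251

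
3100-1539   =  1561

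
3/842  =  3/842 = 0.00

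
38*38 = 1444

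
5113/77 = 66 + 31/77 =66.40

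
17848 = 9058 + 8790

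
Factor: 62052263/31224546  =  2^( - 1)*3^( - 2 )* 7^1*13^1*17^( - 1)*67^( - 1 )*73^1*1523^(-1)*9341^1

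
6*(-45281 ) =-271686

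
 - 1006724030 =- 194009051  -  812714979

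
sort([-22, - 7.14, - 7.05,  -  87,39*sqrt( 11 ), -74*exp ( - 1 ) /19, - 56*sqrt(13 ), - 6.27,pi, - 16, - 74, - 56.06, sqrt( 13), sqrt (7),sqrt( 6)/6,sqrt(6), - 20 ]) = [-56*sqrt(13),  -  87, - 74,-56.06, - 22, - 20, - 16, - 7.14,- 7.05,  -  6.27, - 74*exp(  -  1)/19, sqrt( 6 )/6,sqrt(6 ), sqrt( 7 ), pi, sqrt ( 13), 39*sqrt(11) ] 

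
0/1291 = 0= 0.00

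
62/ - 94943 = - 62/94943 = -0.00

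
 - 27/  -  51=9/17  =  0.53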